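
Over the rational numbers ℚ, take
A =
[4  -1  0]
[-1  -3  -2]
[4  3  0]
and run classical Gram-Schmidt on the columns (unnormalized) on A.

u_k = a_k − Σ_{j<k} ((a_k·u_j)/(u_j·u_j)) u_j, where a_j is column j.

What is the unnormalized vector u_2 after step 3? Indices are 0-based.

u_2 = (144/253, -256/253, -208/253)

Step 1: u_0 = a_0 = (4, -1, 4).
Step 2: u_1 = a_1 − (1/3)·u_0 = (-7/3, -8/3, 5/3).
Step 3: u_2 = a_2 − (2/33)·u_0 − (8/23)·u_1 = (144/253, -256/253, -208/253).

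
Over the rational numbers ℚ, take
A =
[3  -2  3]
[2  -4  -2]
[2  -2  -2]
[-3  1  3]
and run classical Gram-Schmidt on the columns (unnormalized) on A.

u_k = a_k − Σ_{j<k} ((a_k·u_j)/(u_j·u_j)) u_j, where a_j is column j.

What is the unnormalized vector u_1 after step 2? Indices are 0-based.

u_1 = (11/26, -31/13, -5/13, -37/26)

Step 1: u_0 = a_0 = (3, 2, 2, -3).
Step 2: u_1 = a_1 − (-21/26)·u_0 = (11/26, -31/13, -5/13, -37/26).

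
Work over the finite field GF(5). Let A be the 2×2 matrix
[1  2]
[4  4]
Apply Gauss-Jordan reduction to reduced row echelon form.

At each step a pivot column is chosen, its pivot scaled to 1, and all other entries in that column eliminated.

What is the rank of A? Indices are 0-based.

rank = 2

[1] R0 /= 1  ⇒  (1, 2)
     R1 -= 4·R0  ⇒  (0, 1)
[2] R1 /= 1  ⇒  (0, 1)
     R0 -= 2·R1  ⇒  (1, 0)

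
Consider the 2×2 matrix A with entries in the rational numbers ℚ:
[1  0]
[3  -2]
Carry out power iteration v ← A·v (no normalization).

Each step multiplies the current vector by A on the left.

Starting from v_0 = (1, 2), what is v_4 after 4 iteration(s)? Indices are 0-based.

v_4 = (1, 17)

v_0 = (1, 2).
v_1 = A·v_0 = (1, -1).
v_2 = A·v_1 = (1, 5).
v_3 = A·v_2 = (1, -7).
v_4 = A·v_3 = (1, 17).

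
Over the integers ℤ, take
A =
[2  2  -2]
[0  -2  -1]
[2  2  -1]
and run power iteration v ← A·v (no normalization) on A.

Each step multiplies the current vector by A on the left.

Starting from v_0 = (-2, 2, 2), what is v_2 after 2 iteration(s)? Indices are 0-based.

v_0 = (-2, 2, 2).
v_1 = A·v_0 = (-4, -6, -2).
v_2 = A·v_1 = (-16, 14, -18).

v_2 = (-16, 14, -18)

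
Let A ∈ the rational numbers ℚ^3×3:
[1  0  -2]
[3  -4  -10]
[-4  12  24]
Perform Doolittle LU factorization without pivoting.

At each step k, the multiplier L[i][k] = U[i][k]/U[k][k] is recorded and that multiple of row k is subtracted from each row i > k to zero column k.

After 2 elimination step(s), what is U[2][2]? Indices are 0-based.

U[2][2] = 4

k=0: U[0][0]=1
  eliminate (1,0): mult=3, new row 1: (0, -4, -4); set L[1][0]=3
  eliminate (2,0): mult=-4, new row 2: (0, 12, 16); set L[2][0]=-4
k=1: U[1][1]=-4
  eliminate (2,1): mult=-3, new row 2: (0, 0, 4); set L[2][1]=-3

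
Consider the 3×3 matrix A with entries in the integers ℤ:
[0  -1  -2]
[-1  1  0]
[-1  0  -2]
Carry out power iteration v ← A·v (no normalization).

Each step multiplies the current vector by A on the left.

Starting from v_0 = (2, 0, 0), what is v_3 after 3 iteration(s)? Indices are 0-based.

v_3 = (-6, -8, -14)

v_0 = (2, 0, 0).
v_1 = A·v_0 = (0, -2, -2).
v_2 = A·v_1 = (6, -2, 4).
v_3 = A·v_2 = (-6, -8, -14).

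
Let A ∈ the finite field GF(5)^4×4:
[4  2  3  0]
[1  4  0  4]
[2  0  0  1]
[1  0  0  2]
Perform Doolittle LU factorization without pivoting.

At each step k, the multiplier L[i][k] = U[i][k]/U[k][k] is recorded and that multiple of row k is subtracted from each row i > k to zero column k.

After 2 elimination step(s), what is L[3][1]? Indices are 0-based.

L[3][1] = 2

Step 1: pivot at (0,0) is 4.
  row1 ← row1 − (4)·row0  ⇒  L[1][0]=4, U row1=(0, 1, 3, 4)
  row2 ← row2 − (3)·row0  ⇒  L[2][0]=3, U row2=(0, 4, 1, 1)
  row3 ← row3 − (4)·row0  ⇒  L[3][0]=4, U row3=(0, 2, 3, 2)
Step 2: pivot at (1,1) is 1.
  row2 ← row2 − (4)·row1  ⇒  L[2][1]=4, U row2=(0, 0, 4, 0)
  row3 ← row3 − (2)·row1  ⇒  L[3][1]=2, U row3=(0, 0, 2, 4)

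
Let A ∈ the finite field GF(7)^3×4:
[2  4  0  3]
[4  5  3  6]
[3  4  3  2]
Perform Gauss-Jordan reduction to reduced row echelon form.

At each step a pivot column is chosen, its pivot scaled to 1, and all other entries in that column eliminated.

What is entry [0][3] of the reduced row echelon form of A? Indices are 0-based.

pivot(0,0)=2: scale R0 → (1, 2, 0, 5)
  clear (1,0): R1 −= (4)R0 → (0, 4, 3, 0)
  clear (2,0): R2 −= (3)R0 → (0, 5, 3, 1)
pivot(1,1)=4: scale R1 → (0, 1, 6, 0)
  clear (0,1): R0 −= (2)R1 → (1, 0, 2, 5)
  clear (2,1): R2 −= (5)R1 → (0, 0, 1, 1)
pivot(2,2)=1: scale R2 → (0, 0, 1, 1)
  clear (0,2): R0 −= (2)R2 → (1, 0, 0, 3)
  clear (1,2): R1 −= (6)R2 → (0, 1, 0, 1)

M[0][3] = 3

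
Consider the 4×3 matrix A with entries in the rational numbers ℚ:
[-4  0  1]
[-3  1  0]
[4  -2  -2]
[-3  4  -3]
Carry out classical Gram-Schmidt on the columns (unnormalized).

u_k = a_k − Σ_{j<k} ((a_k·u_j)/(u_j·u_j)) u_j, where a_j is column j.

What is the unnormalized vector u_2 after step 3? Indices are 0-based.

Step 1: u_0 = a_0 = (-4, -3, 4, -3).
Step 2: u_1 = a_1 − (-23/50)·u_0 = (-46/25, -19/50, -4/25, 131/50).
Step 3: u_2 = a_2 − (-3/50)·u_0 − (-469/521)·u_1 = (-467/521, -272/521, -992/521, -428/521).

u_2 = (-467/521, -272/521, -992/521, -428/521)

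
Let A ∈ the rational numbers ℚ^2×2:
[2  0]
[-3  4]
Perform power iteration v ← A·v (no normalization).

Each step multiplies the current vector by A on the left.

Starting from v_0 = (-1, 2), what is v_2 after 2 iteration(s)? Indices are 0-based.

v_0 = (-1, 2).
v_1 = A·v_0 = (-2, 11).
v_2 = A·v_1 = (-4, 50).

v_2 = (-4, 50)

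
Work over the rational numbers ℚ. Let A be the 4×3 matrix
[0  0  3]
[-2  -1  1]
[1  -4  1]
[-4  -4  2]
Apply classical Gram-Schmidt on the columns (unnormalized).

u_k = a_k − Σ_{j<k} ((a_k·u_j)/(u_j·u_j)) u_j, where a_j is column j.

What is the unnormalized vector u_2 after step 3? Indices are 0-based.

u_2 = (3, 120/497, 24/497, -54/497)

Step 1: u_0 = a_0 = (0, -2, 1, -4).
Step 2: u_1 = a_1 − (2/3)·u_0 = (0, 1/3, -14/3, -4/3).
Step 3: u_2 = a_2 − (-3/7)·u_0 − (-21/71)·u_1 = (3, 120/497, 24/497, -54/497).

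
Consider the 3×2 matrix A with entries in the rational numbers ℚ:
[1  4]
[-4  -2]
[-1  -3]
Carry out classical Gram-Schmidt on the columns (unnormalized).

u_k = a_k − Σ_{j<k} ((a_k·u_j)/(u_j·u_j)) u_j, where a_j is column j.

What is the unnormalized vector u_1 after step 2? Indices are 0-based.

u_1 = (19/6, 4/3, -13/6)

Step 1: u_0 = a_0 = (1, -4, -1).
Step 2: u_1 = a_1 − (5/6)·u_0 = (19/6, 4/3, -13/6).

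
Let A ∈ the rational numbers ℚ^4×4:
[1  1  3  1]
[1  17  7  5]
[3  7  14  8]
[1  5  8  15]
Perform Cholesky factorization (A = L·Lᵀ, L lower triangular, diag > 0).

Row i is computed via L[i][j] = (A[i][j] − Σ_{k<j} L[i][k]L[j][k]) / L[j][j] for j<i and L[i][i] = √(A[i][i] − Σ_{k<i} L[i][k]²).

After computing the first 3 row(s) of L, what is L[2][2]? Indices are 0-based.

L[2][2] = 2

Step 1: L[0][0] = √(1) = 1.
  L[1][0] = (1) / L[0][0] = 1.
Step 2: L[1][1] = √(16) = 4.
  L[2][0] = (3) / L[0][0] = 3.
  L[2][1] = (4) / L[1][1] = 1.
Step 3: L[2][2] = √(4) = 2.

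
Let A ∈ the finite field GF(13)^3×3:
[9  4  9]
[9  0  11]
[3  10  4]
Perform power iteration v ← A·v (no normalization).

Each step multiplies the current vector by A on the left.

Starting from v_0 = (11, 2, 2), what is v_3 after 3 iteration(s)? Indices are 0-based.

v_0 = (11, 2, 2).
v_1 = A·v_0 = (8, 4, 9).
v_2 = A·v_1 = (0, 2, 9).
v_3 = A·v_2 = (11, 8, 4).

v_3 = (11, 8, 4)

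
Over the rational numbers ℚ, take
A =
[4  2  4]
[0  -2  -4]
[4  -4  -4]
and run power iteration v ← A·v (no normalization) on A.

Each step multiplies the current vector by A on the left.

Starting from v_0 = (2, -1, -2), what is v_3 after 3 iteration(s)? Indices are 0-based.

v_3 = (-344, 712, 1280)

v_0 = (2, -1, -2).
v_1 = A·v_0 = (-2, 10, 20).
v_2 = A·v_1 = (92, -100, -128).
v_3 = A·v_2 = (-344, 712, 1280).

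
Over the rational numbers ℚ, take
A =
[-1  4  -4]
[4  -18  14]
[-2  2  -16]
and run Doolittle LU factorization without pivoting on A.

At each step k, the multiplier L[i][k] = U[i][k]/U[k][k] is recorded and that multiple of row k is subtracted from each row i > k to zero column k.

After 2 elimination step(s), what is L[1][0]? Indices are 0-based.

L[1][0] = -4

[col 0] pivot -1
  R1 -= -4*R0 → (0, -2, -2)  (L[1][0] := -4)
  R2 -= 2*R0 → (0, -6, -8)  (L[2][0] := 2)
[col 1] pivot -2
  R2 -= 3*R1 → (0, 0, -2)  (L[2][1] := 3)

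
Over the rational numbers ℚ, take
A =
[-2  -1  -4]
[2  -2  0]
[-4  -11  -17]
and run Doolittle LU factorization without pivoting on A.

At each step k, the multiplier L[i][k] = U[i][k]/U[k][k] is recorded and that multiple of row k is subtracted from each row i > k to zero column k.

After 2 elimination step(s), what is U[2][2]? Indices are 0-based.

U[2][2] = 3

k=0: U[0][0]=-2
  eliminate (1,0): mult=-1, new row 1: (0, -3, -4); set L[1][0]=-1
  eliminate (2,0): mult=2, new row 2: (0, -9, -9); set L[2][0]=2
k=1: U[1][1]=-3
  eliminate (2,1): mult=3, new row 2: (0, 0, 3); set L[2][1]=3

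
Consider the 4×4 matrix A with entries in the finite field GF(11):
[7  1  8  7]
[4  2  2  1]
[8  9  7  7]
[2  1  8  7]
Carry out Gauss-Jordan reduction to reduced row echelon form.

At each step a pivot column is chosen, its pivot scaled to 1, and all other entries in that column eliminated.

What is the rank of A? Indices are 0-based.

rank = 4

step 1: normalize row 0 (÷7) = (1, 8, 9, 1)
  row 1: subtract 4×row0 = (0, 3, 10, 8)
  row 2: subtract 8×row0 = (0, 0, 1, 10)
  row 3: subtract 2×row0 = (0, 7, 1, 5)
step 2: normalize row 1 (÷3) = (0, 1, 7, 10)
  row 0: subtract 8×row1 = (1, 0, 8, 9)
  row 3: subtract 7×row1 = (0, 0, 7, 1)
step 3: normalize row 2 (÷1) = (0, 0, 1, 10)
  row 0: subtract 8×row2 = (1, 0, 0, 6)
  row 1: subtract 7×row2 = (0, 1, 0, 6)
  row 3: subtract 7×row2 = (0, 0, 0, 8)
step 4: normalize row 3 (÷8) = (0, 0, 0, 1)
  row 0: subtract 6×row3 = (1, 0, 0, 0)
  row 1: subtract 6×row3 = (0, 1, 0, 0)
  row 2: subtract 10×row3 = (0, 0, 1, 0)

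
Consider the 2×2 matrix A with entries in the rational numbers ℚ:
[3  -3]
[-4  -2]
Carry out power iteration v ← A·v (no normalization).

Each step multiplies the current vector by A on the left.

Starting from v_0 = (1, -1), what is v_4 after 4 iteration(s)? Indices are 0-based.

v_4 = (564, -416)

v_0 = (1, -1).
v_1 = A·v_0 = (6, -2).
v_2 = A·v_1 = (24, -20).
v_3 = A·v_2 = (132, -56).
v_4 = A·v_3 = (564, -416).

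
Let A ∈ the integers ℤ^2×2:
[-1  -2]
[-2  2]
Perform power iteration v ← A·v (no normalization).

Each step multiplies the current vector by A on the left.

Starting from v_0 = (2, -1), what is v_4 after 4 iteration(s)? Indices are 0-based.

v_0 = (2, -1).
v_1 = A·v_0 = (0, -6).
v_2 = A·v_1 = (12, -12).
v_3 = A·v_2 = (12, -48).
v_4 = A·v_3 = (84, -120).

v_4 = (84, -120)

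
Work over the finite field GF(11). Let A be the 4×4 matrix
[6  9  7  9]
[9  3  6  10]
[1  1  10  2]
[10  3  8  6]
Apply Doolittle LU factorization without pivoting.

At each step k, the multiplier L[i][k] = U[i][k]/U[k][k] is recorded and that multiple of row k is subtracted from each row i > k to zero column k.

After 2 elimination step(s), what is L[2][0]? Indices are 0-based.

L[2][0] = 2

k=0: U[0][0]=6
  eliminate (1,0): mult=7, new row 1: (0, 6, 1, 2); set L[1][0]=7
  eliminate (2,0): mult=2, new row 2: (0, 5, 7, 6); set L[2][0]=2
  eliminate (3,0): mult=9, new row 3: (0, 10, 0, 2); set L[3][0]=9
k=1: U[1][1]=6
  eliminate (2,1): mult=10, new row 2: (0, 0, 8, 8); set L[2][1]=10
  eliminate (3,1): mult=9, new row 3: (0, 0, 2, 6); set L[3][1]=9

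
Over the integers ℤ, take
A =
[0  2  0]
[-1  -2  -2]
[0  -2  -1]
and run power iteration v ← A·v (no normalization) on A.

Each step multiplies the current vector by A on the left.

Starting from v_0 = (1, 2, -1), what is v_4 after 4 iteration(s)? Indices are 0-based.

v_0 = (1, 2, -1).
v_1 = A·v_0 = (4, -3, -3).
v_2 = A·v_1 = (-6, 8, 9).
v_3 = A·v_2 = (16, -28, -25).
v_4 = A·v_3 = (-56, 90, 81).

v_4 = (-56, 90, 81)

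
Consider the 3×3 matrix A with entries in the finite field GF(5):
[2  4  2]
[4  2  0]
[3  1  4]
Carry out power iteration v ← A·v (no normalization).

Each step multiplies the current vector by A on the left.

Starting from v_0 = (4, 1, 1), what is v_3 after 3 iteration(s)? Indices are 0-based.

v_3 = (2, 0, 1)

v_0 = (4, 1, 1).
v_1 = A·v_0 = (4, 3, 2).
v_2 = A·v_1 = (4, 2, 3).
v_3 = A·v_2 = (2, 0, 1).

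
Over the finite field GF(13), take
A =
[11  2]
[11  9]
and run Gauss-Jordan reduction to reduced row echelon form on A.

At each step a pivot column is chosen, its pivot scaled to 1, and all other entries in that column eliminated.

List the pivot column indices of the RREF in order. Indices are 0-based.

step 1: normalize row 0 (÷11) = (1, 12)
  row 1: subtract 11×row0 = (0, 7)
step 2: normalize row 1 (÷7) = (0, 1)
  row 0: subtract 12×row1 = (1, 0)

pivot columns: 0, 1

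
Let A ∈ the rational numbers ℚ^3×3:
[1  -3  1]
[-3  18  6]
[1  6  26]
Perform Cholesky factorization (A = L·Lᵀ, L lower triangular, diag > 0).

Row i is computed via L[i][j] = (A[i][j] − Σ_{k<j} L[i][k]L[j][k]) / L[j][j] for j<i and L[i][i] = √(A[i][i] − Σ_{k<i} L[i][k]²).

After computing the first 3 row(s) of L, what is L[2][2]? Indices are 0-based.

L[2][2] = 4

Step 1: L[0][0] = √(1) = 1.
  L[1][0] = (-3) / L[0][0] = -3.
Step 2: L[1][1] = √(9) = 3.
  L[2][0] = (1) / L[0][0] = 1.
  L[2][1] = (9) / L[1][1] = 3.
Step 3: L[2][2] = √(16) = 4.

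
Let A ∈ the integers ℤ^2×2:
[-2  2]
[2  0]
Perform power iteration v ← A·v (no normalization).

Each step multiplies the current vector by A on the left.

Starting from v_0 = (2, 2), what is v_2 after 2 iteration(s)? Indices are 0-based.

v_0 = (2, 2).
v_1 = A·v_0 = (0, 4).
v_2 = A·v_1 = (8, 0).

v_2 = (8, 0)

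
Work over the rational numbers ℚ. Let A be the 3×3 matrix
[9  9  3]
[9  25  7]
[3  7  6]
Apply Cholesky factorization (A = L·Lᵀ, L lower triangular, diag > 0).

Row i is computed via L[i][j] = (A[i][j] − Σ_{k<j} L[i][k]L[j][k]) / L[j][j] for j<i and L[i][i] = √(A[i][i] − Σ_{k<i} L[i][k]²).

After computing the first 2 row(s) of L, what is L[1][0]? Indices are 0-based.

L[1][0] = 3

Step 1: L[0][0] = √(9) = 3.
  L[1][0] = (9) / L[0][0] = 3.
Step 2: L[1][1] = √(16) = 4.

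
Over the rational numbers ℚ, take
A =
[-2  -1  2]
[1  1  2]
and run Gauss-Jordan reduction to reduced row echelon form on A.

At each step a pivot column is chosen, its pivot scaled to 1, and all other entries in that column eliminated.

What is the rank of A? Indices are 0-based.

pivot(0,0)=-2: scale R0 → (1, 1/2, -1)
  clear (1,0): R1 −= (1)R0 → (0, 1/2, 3)
pivot(1,1)=1/2: scale R1 → (0, 1, 6)
  clear (0,1): R0 −= (1/2)R1 → (1, 0, -4)

rank = 2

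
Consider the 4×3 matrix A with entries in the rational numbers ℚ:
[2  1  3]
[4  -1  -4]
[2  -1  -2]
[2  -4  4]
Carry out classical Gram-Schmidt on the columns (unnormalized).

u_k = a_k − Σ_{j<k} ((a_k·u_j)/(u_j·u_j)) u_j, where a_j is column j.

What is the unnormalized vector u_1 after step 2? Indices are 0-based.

Step 1: u_0 = a_0 = (2, 4, 2, 2).
Step 2: u_1 = a_1 − (-3/7)·u_0 = (13/7, 5/7, -1/7, -22/7).

u_1 = (13/7, 5/7, -1/7, -22/7)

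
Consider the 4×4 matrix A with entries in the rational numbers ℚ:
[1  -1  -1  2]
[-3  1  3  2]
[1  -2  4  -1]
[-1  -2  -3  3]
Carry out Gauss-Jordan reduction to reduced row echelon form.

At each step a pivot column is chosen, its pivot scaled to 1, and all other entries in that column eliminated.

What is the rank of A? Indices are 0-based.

rank = 4

pivot(0,0)=1: scale R0 → (1, -1, -1, 2)
  clear (1,0): R1 −= (-3)R0 → (0, -2, 0, 8)
  clear (2,0): R2 −= (1)R0 → (0, -1, 5, -3)
  clear (3,0): R3 −= (-1)R0 → (0, -3, -4, 5)
pivot(1,1)=-2: scale R1 → (0, 1, 0, -4)
  clear (0,1): R0 −= (-1)R1 → (1, 0, -1, -2)
  clear (2,1): R2 −= (-1)R1 → (0, 0, 5, -7)
  clear (3,1): R3 −= (-3)R1 → (0, 0, -4, -7)
pivot(2,2)=5: scale R2 → (0, 0, 1, -7/5)
  clear (0,2): R0 −= (-1)R2 → (1, 0, 0, -17/5)
  clear (3,2): R3 −= (-4)R2 → (0, 0, 0, -63/5)
pivot(3,3)=-63/5: scale R3 → (0, 0, 0, 1)
  clear (0,3): R0 −= (-17/5)R3 → (1, 0, 0, 0)
  clear (1,3): R1 −= (-4)R3 → (0, 1, 0, 0)
  clear (2,3): R2 −= (-7/5)R3 → (0, 0, 1, 0)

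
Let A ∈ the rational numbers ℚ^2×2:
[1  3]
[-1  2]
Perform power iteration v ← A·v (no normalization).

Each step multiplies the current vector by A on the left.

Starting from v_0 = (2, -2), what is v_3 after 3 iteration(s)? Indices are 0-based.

v_0 = (2, -2).
v_1 = A·v_0 = (-4, -6).
v_2 = A·v_1 = (-22, -8).
v_3 = A·v_2 = (-46, 6).

v_3 = (-46, 6)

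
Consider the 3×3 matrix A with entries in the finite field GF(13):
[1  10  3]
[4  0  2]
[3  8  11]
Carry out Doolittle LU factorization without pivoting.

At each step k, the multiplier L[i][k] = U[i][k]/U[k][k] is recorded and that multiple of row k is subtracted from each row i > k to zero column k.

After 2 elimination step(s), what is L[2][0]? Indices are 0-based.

k=0: U[0][0]=1
  eliminate (1,0): mult=4, new row 1: (0, 12, 3); set L[1][0]=4
  eliminate (2,0): mult=3, new row 2: (0, 4, 2); set L[2][0]=3
k=1: U[1][1]=12
  eliminate (2,1): mult=9, new row 2: (0, 0, 1); set L[2][1]=9

L[2][0] = 3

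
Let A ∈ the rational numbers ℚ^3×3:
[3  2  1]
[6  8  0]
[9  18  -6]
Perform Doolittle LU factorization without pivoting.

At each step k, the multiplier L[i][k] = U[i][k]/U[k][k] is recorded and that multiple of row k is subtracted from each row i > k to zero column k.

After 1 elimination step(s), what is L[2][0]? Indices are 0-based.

Step 1: pivot at (0,0) is 3.
  row1 ← row1 − (2)·row0  ⇒  L[1][0]=2, U row1=(0, 4, -2)
  row2 ← row2 − (3)·row0  ⇒  L[2][0]=3, U row2=(0, 12, -9)

L[2][0] = 3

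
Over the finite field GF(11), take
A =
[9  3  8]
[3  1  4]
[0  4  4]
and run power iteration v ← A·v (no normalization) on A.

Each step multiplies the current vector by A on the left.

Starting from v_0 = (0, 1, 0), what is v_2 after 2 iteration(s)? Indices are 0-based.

v_2 = (7, 4, 9)

v_0 = (0, 1, 0).
v_1 = A·v_0 = (3, 1, 4).
v_2 = A·v_1 = (7, 4, 9).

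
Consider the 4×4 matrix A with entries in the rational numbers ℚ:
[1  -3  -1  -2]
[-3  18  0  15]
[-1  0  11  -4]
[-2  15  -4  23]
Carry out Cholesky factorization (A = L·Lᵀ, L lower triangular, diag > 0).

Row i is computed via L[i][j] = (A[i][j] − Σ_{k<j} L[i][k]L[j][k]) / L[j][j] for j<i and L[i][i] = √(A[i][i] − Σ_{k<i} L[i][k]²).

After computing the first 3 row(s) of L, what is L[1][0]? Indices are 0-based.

Step 1: L[0][0] = √(1) = 1.
  L[1][0] = (-3) / L[0][0] = -3.
Step 2: L[1][1] = √(9) = 3.
  L[2][0] = (-1) / L[0][0] = -1.
  L[2][1] = (-3) / L[1][1] = -1.
Step 3: L[2][2] = √(9) = 3.

L[1][0] = -3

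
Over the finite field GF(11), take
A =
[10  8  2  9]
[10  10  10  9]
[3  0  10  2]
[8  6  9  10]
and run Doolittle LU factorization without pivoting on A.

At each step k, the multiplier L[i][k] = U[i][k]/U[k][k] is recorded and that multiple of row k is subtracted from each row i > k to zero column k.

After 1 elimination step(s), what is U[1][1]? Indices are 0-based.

k=0: U[0][0]=10
  eliminate (1,0): mult=1, new row 1: (0, 2, 8, 0); set L[1][0]=1
  eliminate (2,0): mult=8, new row 2: (0, 2, 5, 7); set L[2][0]=8
  eliminate (3,0): mult=3, new row 3: (0, 4, 3, 5); set L[3][0]=3

U[1][1] = 2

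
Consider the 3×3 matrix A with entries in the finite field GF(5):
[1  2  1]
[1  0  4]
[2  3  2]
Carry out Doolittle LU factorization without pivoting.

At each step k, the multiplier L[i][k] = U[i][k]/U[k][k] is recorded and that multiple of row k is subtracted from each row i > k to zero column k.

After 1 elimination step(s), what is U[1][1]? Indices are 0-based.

U[1][1] = 3

Step 1: pivot at (0,0) is 1.
  row1 ← row1 − (1)·row0  ⇒  L[1][0]=1, U row1=(0, 3, 3)
  row2 ← row2 − (2)·row0  ⇒  L[2][0]=2, U row2=(0, 4, 0)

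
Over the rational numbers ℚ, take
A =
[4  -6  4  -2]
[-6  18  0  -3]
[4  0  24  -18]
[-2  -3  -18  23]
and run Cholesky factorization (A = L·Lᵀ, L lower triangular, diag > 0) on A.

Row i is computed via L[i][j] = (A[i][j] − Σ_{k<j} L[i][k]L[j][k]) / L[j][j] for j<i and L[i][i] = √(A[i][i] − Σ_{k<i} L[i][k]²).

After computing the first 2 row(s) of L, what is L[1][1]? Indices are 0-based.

L[1][1] = 3

Step 1: L[0][0] = √(4) = 2.
  L[1][0] = (-6) / L[0][0] = -3.
Step 2: L[1][1] = √(9) = 3.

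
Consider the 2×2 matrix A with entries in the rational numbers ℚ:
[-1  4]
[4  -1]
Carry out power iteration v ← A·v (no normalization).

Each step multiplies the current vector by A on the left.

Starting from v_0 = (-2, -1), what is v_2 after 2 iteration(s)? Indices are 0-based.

v_2 = (-26, -1)

v_0 = (-2, -1).
v_1 = A·v_0 = (-2, -7).
v_2 = A·v_1 = (-26, -1).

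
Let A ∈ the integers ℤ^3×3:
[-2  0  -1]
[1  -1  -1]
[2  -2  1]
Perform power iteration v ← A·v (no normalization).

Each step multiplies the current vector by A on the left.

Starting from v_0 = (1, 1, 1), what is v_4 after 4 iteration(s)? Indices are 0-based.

v_4 = (1, -31, -23)

v_0 = (1, 1, 1).
v_1 = A·v_0 = (-3, -1, 1).
v_2 = A·v_1 = (5, -3, -3).
v_3 = A·v_2 = (-7, 11, 13).
v_4 = A·v_3 = (1, -31, -23).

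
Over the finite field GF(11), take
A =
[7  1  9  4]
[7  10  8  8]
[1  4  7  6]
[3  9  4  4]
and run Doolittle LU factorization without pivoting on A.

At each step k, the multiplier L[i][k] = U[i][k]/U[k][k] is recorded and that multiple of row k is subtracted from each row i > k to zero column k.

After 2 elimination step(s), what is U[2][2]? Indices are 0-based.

Step 1: pivot at (0,0) is 7.
  row1 ← row1 − (1)·row0  ⇒  L[1][0]=1, U row1=(0, 9, 10, 4)
  row2 ← row2 − (8)·row0  ⇒  L[2][0]=8, U row2=(0, 7, 1, 7)
  row3 ← row3 − (2)·row0  ⇒  L[3][0]=2, U row3=(0, 7, 8, 7)
Step 2: pivot at (1,1) is 9.
  row2 ← row2 − (2)·row1  ⇒  L[2][1]=2, U row2=(0, 0, 3, 10)
  row3 ← row3 − (2)·row1  ⇒  L[3][1]=2, U row3=(0, 0, 10, 10)

U[2][2] = 3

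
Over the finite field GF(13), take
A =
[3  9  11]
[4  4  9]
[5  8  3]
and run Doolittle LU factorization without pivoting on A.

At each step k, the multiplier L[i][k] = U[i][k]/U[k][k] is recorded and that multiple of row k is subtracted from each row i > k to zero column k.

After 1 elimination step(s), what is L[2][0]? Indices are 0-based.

L[2][0] = 6

k=0: U[0][0]=3
  eliminate (1,0): mult=10, new row 1: (0, 5, 3); set L[1][0]=10
  eliminate (2,0): mult=6, new row 2: (0, 6, 2); set L[2][0]=6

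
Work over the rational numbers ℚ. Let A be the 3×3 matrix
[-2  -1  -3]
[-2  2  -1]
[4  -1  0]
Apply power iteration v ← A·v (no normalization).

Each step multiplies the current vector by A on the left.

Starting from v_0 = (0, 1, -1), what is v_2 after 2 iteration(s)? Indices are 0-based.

v_0 = (0, 1, -1).
v_1 = A·v_0 = (2, 3, -1).
v_2 = A·v_1 = (-4, 3, 5).

v_2 = (-4, 3, 5)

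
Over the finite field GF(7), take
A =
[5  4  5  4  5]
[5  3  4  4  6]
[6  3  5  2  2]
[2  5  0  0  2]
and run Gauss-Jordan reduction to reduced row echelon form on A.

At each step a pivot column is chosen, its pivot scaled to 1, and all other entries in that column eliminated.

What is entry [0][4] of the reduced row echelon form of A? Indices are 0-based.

M[0][4] = 2

pivot(0,0)=5: scale R0 → (1, 5, 1, 5, 1)
  clear (1,0): R1 −= (5)R0 → (0, 6, 6, 0, 1)
  clear (2,0): R2 −= (6)R0 → (0, 1, 6, 0, 3)
  clear (3,0): R3 −= (2)R0 → (0, 2, 5, 4, 0)
pivot(1,1)=6: scale R1 → (0, 1, 1, 0, 6)
  clear (0,1): R0 −= (5)R1 → (1, 0, 3, 5, 6)
  clear (2,1): R2 −= (1)R1 → (0, 0, 5, 0, 4)
  clear (3,1): R3 −= (2)R1 → (0, 0, 3, 4, 2)
pivot(2,2)=5: scale R2 → (0, 0, 1, 0, 5)
  clear (0,2): R0 −= (3)R2 → (1, 0, 0, 5, 5)
  clear (1,2): R1 −= (1)R2 → (0, 1, 0, 0, 1)
  clear (3,2): R3 −= (3)R2 → (0, 0, 0, 4, 1)
pivot(3,3)=4: scale R3 → (0, 0, 0, 1, 2)
  clear (0,3): R0 −= (5)R3 → (1, 0, 0, 0, 2)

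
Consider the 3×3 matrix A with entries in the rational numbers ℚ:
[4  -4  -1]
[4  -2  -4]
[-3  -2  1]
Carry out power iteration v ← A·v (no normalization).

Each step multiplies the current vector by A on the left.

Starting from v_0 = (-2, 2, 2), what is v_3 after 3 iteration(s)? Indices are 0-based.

v_0 = (-2, 2, 2).
v_1 = A·v_0 = (-18, -20, 4).
v_2 = A·v_1 = (4, -48, 98).
v_3 = A·v_2 = (110, -280, 182).

v_3 = (110, -280, 182)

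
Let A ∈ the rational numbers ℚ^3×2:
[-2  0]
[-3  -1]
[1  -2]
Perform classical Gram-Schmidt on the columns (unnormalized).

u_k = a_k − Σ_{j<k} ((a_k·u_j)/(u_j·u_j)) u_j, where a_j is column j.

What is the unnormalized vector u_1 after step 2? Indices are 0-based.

Step 1: u_0 = a_0 = (-2, -3, 1).
Step 2: u_1 = a_1 − (1/14)·u_0 = (1/7, -11/14, -29/14).

u_1 = (1/7, -11/14, -29/14)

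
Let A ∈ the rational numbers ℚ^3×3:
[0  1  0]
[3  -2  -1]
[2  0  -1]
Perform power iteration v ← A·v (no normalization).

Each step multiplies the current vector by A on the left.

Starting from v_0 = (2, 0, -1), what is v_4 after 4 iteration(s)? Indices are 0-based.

v_0 = (2, 0, -1).
v_1 = A·v_0 = (0, 7, 5).
v_2 = A·v_1 = (7, -19, -5).
v_3 = A·v_2 = (-19, 64, 19).
v_4 = A·v_3 = (64, -204, -57).

v_4 = (64, -204, -57)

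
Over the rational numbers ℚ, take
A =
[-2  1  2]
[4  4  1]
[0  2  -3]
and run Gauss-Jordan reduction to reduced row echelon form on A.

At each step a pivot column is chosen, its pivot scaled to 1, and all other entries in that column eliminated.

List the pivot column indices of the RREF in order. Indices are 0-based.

pivot(0,0)=-2: scale R0 → (1, -1/2, -1)
  clear (1,0): R1 −= (4)R0 → (0, 6, 5)
pivot(1,1)=6: scale R1 → (0, 1, 5/6)
  clear (0,1): R0 −= (-1/2)R1 → (1, 0, -7/12)
  clear (2,1): R2 −= (2)R1 → (0, 0, -14/3)
pivot(2,2)=-14/3: scale R2 → (0, 0, 1)
  clear (0,2): R0 −= (-7/12)R2 → (1, 0, 0)
  clear (1,2): R1 −= (5/6)R2 → (0, 1, 0)

pivot columns: 0, 1, 2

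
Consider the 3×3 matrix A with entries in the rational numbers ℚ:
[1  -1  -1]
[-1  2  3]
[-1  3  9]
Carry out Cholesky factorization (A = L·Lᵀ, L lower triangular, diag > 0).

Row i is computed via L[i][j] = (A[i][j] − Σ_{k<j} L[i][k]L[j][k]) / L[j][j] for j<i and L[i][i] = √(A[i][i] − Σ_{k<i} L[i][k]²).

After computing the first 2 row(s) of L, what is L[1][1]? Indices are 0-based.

Step 1: L[0][0] = √(1) = 1.
  L[1][0] = (-1) / L[0][0] = -1.
Step 2: L[1][1] = √(1) = 1.

L[1][1] = 1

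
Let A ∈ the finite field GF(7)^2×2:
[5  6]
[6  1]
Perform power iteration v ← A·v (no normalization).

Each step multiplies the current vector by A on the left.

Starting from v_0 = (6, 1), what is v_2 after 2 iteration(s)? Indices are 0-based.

v_2 = (3, 1)

v_0 = (6, 1).
v_1 = A·v_0 = (1, 2).
v_2 = A·v_1 = (3, 1).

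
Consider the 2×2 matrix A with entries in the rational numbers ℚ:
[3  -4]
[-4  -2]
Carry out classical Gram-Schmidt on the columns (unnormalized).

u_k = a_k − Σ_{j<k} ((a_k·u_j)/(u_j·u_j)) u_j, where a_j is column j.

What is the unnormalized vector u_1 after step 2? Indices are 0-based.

u_1 = (-88/25, -66/25)

Step 1: u_0 = a_0 = (3, -4).
Step 2: u_1 = a_1 − (-4/25)·u_0 = (-88/25, -66/25).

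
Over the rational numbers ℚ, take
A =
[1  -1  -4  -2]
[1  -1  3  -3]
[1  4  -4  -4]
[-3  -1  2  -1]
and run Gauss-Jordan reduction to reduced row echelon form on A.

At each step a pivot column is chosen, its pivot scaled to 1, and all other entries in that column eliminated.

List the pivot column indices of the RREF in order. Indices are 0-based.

pivot columns: 0, 1, 2, 3

pivot(0,0)=1: scale R0 → (1, -1, -4, -2)
  clear (1,0): R1 −= (1)R0 → (0, 0, 7, -1)
  clear (2,0): R2 −= (1)R0 → (0, 5, 0, -2)
  clear (3,0): R3 −= (-3)R0 → (0, -4, -10, -7)
pivot(1,1): swap R1↔R2
pivot(1,1)=5: scale R1 → (0, 1, 0, -2/5)
  clear (0,1): R0 −= (-1)R1 → (1, 0, -4, -12/5)
  clear (3,1): R3 −= (-4)R1 → (0, 0, -10, -43/5)
pivot(2,2)=7: scale R2 → (0, 0, 1, -1/7)
  clear (0,2): R0 −= (-4)R2 → (1, 0, 0, -104/35)
  clear (3,2): R3 −= (-10)R2 → (0, 0, 0, -351/35)
pivot(3,3)=-351/35: scale R3 → (0, 0, 0, 1)
  clear (0,3): R0 −= (-104/35)R3 → (1, 0, 0, 0)
  clear (1,3): R1 −= (-2/5)R3 → (0, 1, 0, 0)
  clear (2,3): R2 −= (-1/7)R3 → (0, 0, 1, 0)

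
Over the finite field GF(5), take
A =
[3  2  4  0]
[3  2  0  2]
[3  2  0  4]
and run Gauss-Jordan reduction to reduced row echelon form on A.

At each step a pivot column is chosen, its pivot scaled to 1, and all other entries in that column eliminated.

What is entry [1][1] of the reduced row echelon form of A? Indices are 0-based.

M[1][1] = 0

step 1: normalize row 0 (÷3) = (1, 4, 3, 0)
  row 1: subtract 3×row0 = (0, 0, 1, 2)
  row 2: subtract 3×row0 = (0, 0, 1, 4)
skip col 1 (zero from row 1)
step 2: normalize row 1 (÷1) = (0, 0, 1, 2)
  row 0: subtract 3×row1 = (1, 4, 0, 4)
  row 2: subtract 1×row1 = (0, 0, 0, 2)
step 3: normalize row 2 (÷2) = (0, 0, 0, 1)
  row 0: subtract 4×row2 = (1, 4, 0, 0)
  row 1: subtract 2×row2 = (0, 0, 1, 0)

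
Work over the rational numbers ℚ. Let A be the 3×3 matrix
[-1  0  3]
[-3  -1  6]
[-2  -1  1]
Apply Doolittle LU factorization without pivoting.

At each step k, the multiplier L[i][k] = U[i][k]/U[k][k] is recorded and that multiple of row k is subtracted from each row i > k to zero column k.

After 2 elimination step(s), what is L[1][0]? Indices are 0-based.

L[1][0] = 3

k=0: U[0][0]=-1
  eliminate (1,0): mult=3, new row 1: (0, -1, -3); set L[1][0]=3
  eliminate (2,0): mult=2, new row 2: (0, -1, -5); set L[2][0]=2
k=1: U[1][1]=-1
  eliminate (2,1): mult=1, new row 2: (0, 0, -2); set L[2][1]=1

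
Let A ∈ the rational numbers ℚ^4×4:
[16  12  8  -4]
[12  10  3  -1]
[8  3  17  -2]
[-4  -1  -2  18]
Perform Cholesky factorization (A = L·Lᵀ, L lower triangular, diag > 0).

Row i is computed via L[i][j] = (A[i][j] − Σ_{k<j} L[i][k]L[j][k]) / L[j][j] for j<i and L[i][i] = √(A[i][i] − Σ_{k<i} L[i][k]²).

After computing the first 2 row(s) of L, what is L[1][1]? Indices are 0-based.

Step 1: L[0][0] = √(16) = 4.
  L[1][0] = (12) / L[0][0] = 3.
Step 2: L[1][1] = √(1) = 1.

L[1][1] = 1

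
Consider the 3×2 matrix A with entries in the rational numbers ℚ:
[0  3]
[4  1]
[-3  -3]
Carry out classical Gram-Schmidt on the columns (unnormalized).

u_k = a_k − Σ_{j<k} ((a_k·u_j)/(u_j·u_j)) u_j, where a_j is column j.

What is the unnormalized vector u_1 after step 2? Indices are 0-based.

Step 1: u_0 = a_0 = (0, 4, -3).
Step 2: u_1 = a_1 − (13/25)·u_0 = (3, -27/25, -36/25).

u_1 = (3, -27/25, -36/25)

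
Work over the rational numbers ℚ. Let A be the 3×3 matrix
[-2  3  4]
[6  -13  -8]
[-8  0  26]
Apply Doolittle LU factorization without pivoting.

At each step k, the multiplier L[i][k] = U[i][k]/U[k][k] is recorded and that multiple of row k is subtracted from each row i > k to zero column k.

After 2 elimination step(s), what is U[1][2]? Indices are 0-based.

k=0: U[0][0]=-2
  eliminate (1,0): mult=-3, new row 1: (0, -4, 4); set L[1][0]=-3
  eliminate (2,0): mult=4, new row 2: (0, -12, 10); set L[2][0]=4
k=1: U[1][1]=-4
  eliminate (2,1): mult=3, new row 2: (0, 0, -2); set L[2][1]=3

U[1][2] = 4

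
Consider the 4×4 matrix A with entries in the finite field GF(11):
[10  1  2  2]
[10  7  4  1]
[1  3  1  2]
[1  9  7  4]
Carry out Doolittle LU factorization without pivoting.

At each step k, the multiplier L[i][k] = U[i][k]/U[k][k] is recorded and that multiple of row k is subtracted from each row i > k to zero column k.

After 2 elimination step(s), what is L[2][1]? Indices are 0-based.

Step 1: pivot at (0,0) is 10.
  row1 ← row1 − (1)·row0  ⇒  L[1][0]=1, U row1=(0, 6, 2, 10)
  row2 ← row2 − (10)·row0  ⇒  L[2][0]=10, U row2=(0, 4, 3, 4)
  row3 ← row3 − (10)·row0  ⇒  L[3][0]=10, U row3=(0, 10, 9, 6)
Step 2: pivot at (1,1) is 6.
  row2 ← row2 − (8)·row1  ⇒  L[2][1]=8, U row2=(0, 0, 9, 1)
  row3 ← row3 − (9)·row1  ⇒  L[3][1]=9, U row3=(0, 0, 2, 4)

L[2][1] = 8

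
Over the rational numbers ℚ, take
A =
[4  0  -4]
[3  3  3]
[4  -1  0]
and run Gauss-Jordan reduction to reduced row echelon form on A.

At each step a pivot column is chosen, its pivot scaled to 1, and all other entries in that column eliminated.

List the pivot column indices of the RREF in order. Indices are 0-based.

pivot columns: 0, 1, 2

step 1: normalize row 0 (÷4) = (1, 0, -1)
  row 1: subtract 3×row0 = (0, 3, 6)
  row 2: subtract 4×row0 = (0, -1, 4)
step 2: normalize row 1 (÷3) = (0, 1, 2)
  row 2: subtract -1×row1 = (0, 0, 6)
step 3: normalize row 2 (÷6) = (0, 0, 1)
  row 0: subtract -1×row2 = (1, 0, 0)
  row 1: subtract 2×row2 = (0, 1, 0)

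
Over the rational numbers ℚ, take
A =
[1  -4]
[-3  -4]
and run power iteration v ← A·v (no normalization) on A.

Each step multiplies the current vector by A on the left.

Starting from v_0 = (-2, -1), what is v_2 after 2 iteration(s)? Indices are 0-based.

v_2 = (-38, -46)

v_0 = (-2, -1).
v_1 = A·v_0 = (2, 10).
v_2 = A·v_1 = (-38, -46).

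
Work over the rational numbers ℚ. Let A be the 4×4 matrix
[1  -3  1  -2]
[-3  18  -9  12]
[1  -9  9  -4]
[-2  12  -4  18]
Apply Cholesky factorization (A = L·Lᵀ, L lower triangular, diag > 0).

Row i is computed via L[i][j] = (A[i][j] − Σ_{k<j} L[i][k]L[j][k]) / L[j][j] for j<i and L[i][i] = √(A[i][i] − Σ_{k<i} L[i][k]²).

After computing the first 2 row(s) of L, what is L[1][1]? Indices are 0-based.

Step 1: L[0][0] = √(1) = 1.
  L[1][0] = (-3) / L[0][0] = -3.
Step 2: L[1][1] = √(9) = 3.

L[1][1] = 3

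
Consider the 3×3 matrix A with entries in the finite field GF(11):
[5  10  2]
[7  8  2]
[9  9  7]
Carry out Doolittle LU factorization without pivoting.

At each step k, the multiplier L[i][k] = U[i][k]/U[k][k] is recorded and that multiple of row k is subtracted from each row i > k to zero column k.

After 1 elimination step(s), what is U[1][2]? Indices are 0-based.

[col 0] pivot 5
  R1 -= 8*R0 → (0, 5, 8)  (L[1][0] := 8)
  R2 -= 4*R0 → (0, 2, 10)  (L[2][0] := 4)

U[1][2] = 8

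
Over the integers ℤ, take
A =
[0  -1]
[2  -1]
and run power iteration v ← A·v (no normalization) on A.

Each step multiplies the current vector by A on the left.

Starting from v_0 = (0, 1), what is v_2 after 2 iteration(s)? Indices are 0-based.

v_2 = (1, -1)

v_0 = (0, 1).
v_1 = A·v_0 = (-1, -1).
v_2 = A·v_1 = (1, -1).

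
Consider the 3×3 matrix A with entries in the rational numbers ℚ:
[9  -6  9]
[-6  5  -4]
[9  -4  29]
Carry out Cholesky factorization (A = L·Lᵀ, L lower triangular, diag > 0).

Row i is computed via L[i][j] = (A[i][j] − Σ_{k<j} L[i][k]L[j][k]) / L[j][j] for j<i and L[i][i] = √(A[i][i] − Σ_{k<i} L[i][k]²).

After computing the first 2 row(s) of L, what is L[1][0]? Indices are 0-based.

L[1][0] = -2

Step 1: L[0][0] = √(9) = 3.
  L[1][0] = (-6) / L[0][0] = -2.
Step 2: L[1][1] = √(1) = 1.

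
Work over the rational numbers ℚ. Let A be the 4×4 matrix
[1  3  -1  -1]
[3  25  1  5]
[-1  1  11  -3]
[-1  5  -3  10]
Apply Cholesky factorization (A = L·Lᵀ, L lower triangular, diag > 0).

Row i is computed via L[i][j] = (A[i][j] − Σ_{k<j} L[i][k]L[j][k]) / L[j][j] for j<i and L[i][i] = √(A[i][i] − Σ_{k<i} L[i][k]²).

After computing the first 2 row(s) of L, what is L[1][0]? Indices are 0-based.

Step 1: L[0][0] = √(1) = 1.
  L[1][0] = (3) / L[0][0] = 3.
Step 2: L[1][1] = √(16) = 4.

L[1][0] = 3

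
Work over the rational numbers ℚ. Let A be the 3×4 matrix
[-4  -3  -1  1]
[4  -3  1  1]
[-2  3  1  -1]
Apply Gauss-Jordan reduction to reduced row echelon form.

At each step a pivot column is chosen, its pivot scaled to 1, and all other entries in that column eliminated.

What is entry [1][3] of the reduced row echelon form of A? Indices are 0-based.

M[1][3] = -1/3

step 1: normalize row 0 (÷-4) = (1, 3/4, 1/4, -1/4)
  row 1: subtract 4×row0 = (0, -6, 0, 2)
  row 2: subtract -2×row0 = (0, 9/2, 3/2, -3/2)
step 2: normalize row 1 (÷-6) = (0, 1, 0, -1/3)
  row 0: subtract 3/4×row1 = (1, 0, 1/4, 0)
  row 2: subtract 9/2×row1 = (0, 0, 3/2, 0)
step 3: normalize row 2 (÷3/2) = (0, 0, 1, 0)
  row 0: subtract 1/4×row2 = (1, 0, 0, 0)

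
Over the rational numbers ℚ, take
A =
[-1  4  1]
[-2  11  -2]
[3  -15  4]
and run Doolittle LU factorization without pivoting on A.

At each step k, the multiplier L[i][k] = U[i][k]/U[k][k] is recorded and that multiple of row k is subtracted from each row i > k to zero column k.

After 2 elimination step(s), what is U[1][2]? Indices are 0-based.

k=0: U[0][0]=-1
  eliminate (1,0): mult=2, new row 1: (0, 3, -4); set L[1][0]=2
  eliminate (2,0): mult=-3, new row 2: (0, -3, 7); set L[2][0]=-3
k=1: U[1][1]=3
  eliminate (2,1): mult=-1, new row 2: (0, 0, 3); set L[2][1]=-1

U[1][2] = -4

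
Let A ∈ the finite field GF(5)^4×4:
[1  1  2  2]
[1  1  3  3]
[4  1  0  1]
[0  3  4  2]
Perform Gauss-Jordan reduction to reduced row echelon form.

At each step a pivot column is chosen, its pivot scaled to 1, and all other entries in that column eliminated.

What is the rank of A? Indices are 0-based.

pivot(0,0)=1: scale R0 → (1, 1, 2, 2)
  clear (1,0): R1 −= (1)R0 → (0, 0, 1, 1)
  clear (2,0): R2 −= (4)R0 → (0, 2, 2, 3)
pivot(1,1): swap R1↔R2
pivot(1,1)=2: scale R1 → (0, 1, 1, 4)
  clear (0,1): R0 −= (1)R1 → (1, 0, 1, 3)
  clear (3,1): R3 −= (3)R1 → (0, 0, 1, 0)
pivot(2,2)=1: scale R2 → (0, 0, 1, 1)
  clear (0,2): R0 −= (1)R2 → (1, 0, 0, 2)
  clear (1,2): R1 −= (1)R2 → (0, 1, 0, 3)
  clear (3,2): R3 −= (1)R2 → (0, 0, 0, 4)
pivot(3,3)=4: scale R3 → (0, 0, 0, 1)
  clear (0,3): R0 −= (2)R3 → (1, 0, 0, 0)
  clear (1,3): R1 −= (3)R3 → (0, 1, 0, 0)
  clear (2,3): R2 −= (1)R3 → (0, 0, 1, 0)

rank = 4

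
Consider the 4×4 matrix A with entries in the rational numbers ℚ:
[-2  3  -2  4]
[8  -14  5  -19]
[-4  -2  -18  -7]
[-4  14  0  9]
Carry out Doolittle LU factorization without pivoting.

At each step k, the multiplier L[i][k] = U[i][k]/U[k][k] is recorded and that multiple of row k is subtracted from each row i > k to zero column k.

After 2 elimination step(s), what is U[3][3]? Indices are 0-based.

[col 0] pivot -2
  R1 -= -4*R0 → (0, -2, -3, -3)  (L[1][0] := -4)
  R2 -= 2*R0 → (0, -8, -14, -15)  (L[2][0] := 2)
  R3 -= 2*R0 → (0, 8, 4, 1)  (L[3][0] := 2)
[col 1] pivot -2
  R2 -= 4*R1 → (0, 0, -2, -3)  (L[2][1] := 4)
  R3 -= -4*R1 → (0, 0, -8, -11)  (L[3][1] := -4)

U[3][3] = -11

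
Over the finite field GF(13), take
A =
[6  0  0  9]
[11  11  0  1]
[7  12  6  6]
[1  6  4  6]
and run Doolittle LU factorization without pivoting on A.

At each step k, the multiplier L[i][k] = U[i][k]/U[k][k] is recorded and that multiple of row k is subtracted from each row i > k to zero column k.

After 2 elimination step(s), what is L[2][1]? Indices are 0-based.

L[2][1] = 7

k=0: U[0][0]=6
  eliminate (1,0): mult=4, new row 1: (0, 11, 0, 4); set L[1][0]=4
  eliminate (2,0): mult=12, new row 2: (0, 12, 6, 2); set L[2][0]=12
  eliminate (3,0): mult=11, new row 3: (0, 6, 4, 11); set L[3][0]=11
k=1: U[1][1]=11
  eliminate (2,1): mult=7, new row 2: (0, 0, 6, 0); set L[2][1]=7
  eliminate (3,1): mult=10, new row 3: (0, 0, 4, 10); set L[3][1]=10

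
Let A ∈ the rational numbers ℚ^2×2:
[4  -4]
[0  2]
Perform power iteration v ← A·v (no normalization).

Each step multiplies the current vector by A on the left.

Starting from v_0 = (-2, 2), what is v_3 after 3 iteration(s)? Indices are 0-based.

v_0 = (-2, 2).
v_1 = A·v_0 = (-16, 4).
v_2 = A·v_1 = (-80, 8).
v_3 = A·v_2 = (-352, 16).

v_3 = (-352, 16)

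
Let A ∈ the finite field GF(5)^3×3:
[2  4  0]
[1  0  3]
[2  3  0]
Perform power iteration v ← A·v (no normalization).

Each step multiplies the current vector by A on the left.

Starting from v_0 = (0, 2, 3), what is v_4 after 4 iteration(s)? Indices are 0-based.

v_0 = (0, 2, 3).
v_1 = A·v_0 = (3, 4, 1).
v_2 = A·v_1 = (2, 1, 3).
v_3 = A·v_2 = (3, 1, 2).
v_4 = A·v_3 = (0, 4, 4).

v_4 = (0, 4, 4)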